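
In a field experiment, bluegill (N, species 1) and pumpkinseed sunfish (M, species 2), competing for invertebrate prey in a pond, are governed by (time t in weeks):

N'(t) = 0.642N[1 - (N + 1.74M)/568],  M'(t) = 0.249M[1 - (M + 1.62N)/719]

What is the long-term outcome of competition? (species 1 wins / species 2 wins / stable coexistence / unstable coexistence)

Compare the nullcline intercepts: K1/α12 = 568/1.74 = 326 < K2 = 719; K2/α21 = 719/1.62 = 444 < K1 = 568.
Since both are reversed, neither can invade when rare; the interior point is a saddle.

unstable coexistence (outcome depends on initial conditions)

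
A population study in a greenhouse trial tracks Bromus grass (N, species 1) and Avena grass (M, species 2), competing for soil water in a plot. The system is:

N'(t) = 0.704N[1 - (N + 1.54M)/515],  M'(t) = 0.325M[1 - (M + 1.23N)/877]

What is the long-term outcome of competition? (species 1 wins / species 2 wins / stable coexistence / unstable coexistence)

Compare the nullcline intercepts: K1/α12 = 515/1.54 = 334 < K2 = 877; K2/α21 = 877/1.23 = 713 > K1 = 515.
Since the inequalities point opposite ways, species 2 can invade but species 1 cannot.

species 2 excludes species 1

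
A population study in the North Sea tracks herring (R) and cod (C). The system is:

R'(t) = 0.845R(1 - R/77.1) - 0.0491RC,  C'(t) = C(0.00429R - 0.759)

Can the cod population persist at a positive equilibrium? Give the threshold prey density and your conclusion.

Threshold R = 177; K < 177, so no, the predator goes extinct.

The predator equation gives dC/dt > 0 only when R > 0.759/0.00429 = 177.
Without the predator, R → K = 77.1. Since 77.1 < 177, the predator cannot invade.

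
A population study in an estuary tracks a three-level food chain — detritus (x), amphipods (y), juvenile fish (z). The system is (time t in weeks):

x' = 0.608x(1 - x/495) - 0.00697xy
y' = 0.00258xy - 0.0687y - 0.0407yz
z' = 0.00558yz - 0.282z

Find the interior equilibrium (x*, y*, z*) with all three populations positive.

x* ≈ 208, y* ≈ 50.5, z* ≈ 11.5

From dz/dt = 0: 0.00558y* = 0.282, so y* = 50.5.
From dx/dt = 0: 0.608(1 - x*/495) = 0.00697·50.5, giving x* = 495·(1 - 0.579) = 208.
From dy/dt = 0: 0.00258·208 - 0.0687 = 0.0407z*, so z* = 0.469/0.0407 = 11.5.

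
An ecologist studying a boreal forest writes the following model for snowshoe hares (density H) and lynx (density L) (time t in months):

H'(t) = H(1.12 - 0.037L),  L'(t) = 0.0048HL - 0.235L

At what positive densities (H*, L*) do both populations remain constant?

H* ≈ 49, L* ≈ 30.3

Set dL/dt = 0 with L > 0: 0.0048H - 0.235 = 0, so H* = 0.235/0.0048 = 49.
Set dH/dt = 0 with H > 0: 1.12 - 0.037L = 0, so L* = 1.12/0.037 = 30.3.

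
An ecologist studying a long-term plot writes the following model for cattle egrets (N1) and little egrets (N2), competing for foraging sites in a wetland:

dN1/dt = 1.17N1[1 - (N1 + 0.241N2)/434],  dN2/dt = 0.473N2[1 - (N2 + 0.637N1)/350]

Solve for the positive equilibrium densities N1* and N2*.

N1* ≈ 413, N2* ≈ 86.9

Setting both brackets to zero gives the nullclines N1 + 0.241N2 = 434 and 0.637N1 + N2 = 350.
Substituting N2 = 350 - 0.637N1 into the first: N1(1 - 0.241·0.637) = 434 - 0.241·350.
So N1* = 350/0.846 = 413, and then N2* = 350 - 0.637·413 = 86.9.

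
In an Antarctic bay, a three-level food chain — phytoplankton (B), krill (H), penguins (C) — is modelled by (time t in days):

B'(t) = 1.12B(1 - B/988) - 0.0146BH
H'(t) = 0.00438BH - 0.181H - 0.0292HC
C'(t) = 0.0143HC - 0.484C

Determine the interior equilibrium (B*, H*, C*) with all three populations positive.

From dC/dt = 0: 0.0143H* = 0.484, so H* = 33.8.
From dB/dt = 0: 1.12(1 - B*/988) = 0.0146·33.8, giving B* = 988·(1 - 0.441) = 552.
From dH/dt = 0: 0.00438·552 - 0.181 = 0.0292C*, so C* = 2.24/0.0292 = 76.6.

B* ≈ 552, H* ≈ 33.8, C* ≈ 76.6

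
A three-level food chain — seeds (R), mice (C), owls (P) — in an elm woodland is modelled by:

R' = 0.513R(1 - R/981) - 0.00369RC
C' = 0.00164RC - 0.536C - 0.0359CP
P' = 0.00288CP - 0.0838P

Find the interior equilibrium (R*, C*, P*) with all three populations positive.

R* ≈ 776, C* ≈ 29.1, P* ≈ 20.5

From dP/dt = 0: 0.00288C* = 0.0838, so C* = 29.1.
From dR/dt = 0: 0.513(1 - R*/981) = 0.00369·29.1, giving R* = 981·(1 - 0.209) = 776.
From dC/dt = 0: 0.00164·776 - 0.536 = 0.0359P*, so P* = 0.736/0.0359 = 20.5.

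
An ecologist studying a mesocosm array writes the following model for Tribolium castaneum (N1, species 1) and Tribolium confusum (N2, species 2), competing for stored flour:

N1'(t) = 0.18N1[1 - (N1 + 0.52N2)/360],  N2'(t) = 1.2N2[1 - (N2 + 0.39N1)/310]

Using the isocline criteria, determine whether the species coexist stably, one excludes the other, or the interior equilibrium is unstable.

Compare the nullcline intercepts: K1/α12 = 360/0.52 = 692 > K2 = 310; K2/α21 = 310/0.39 = 795 > K1 = 360.
Since both inequalities hold, each species can invade when rare, so the interior equilibrium is stable.

stable coexistence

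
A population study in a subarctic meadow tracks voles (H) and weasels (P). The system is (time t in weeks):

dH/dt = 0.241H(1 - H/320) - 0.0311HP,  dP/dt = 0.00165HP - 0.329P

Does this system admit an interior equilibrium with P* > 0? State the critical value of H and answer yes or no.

Threshold H = 199; K > 199, so yes, the predator persists.

The predator equation gives dP/dt > 0 only when H > 0.329/0.00165 = 199.
Without the predator, H → K = 320. Since 320 > 199, the predator can invade and persist.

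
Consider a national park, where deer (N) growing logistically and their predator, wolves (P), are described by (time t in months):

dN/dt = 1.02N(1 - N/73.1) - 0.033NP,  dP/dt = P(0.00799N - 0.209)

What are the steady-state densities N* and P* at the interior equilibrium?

N* ≈ 26.2, P* ≈ 19.8

From dP/dt = 0 with P > 0: 0.00799N* = 0.209, so N* = 26.2.
Substitute into dN/dt = 0: 1.02(1 - 26.2/73.1) = 0.033P*.
The bracket is 0.642, giving P* = 0.655/0.033 = 19.8.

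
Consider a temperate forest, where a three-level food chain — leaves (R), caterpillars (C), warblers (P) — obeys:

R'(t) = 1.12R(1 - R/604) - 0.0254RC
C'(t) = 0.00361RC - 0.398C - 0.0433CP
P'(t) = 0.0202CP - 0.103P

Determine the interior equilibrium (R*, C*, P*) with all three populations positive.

From dP/dt = 0: 0.0202C* = 0.103, so C* = 5.1.
From dR/dt = 0: 1.12(1 - R*/604) = 0.0254·5.1, giving R* = 604·(1 - 0.116) = 534.
From dC/dt = 0: 0.00361·534 - 0.398 = 0.0433P*, so P* = 1.53/0.0433 = 35.3.

R* ≈ 534, C* ≈ 5.1, P* ≈ 35.3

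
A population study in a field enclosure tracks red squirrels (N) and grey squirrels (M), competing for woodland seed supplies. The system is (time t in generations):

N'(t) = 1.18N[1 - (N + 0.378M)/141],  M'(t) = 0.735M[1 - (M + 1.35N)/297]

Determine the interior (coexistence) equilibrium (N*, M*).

N* ≈ 58.7, M* ≈ 218

Setting both brackets to zero gives the nullclines N + 0.378M = 141 and 1.35N + M = 297.
Substituting M = 297 - 1.35N into the first: N(1 - 0.378·1.35) = 141 - 0.378·297.
So N* = 28.7/0.49 = 58.7, and then M* = 297 - 1.35·58.7 = 218.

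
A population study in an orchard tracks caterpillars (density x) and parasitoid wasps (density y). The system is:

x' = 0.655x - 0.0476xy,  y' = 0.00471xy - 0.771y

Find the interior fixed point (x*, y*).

Set dy/dt = 0 with y > 0: 0.00471x - 0.771 = 0, so x* = 0.771/0.00471 = 164.
Set dx/dt = 0 with x > 0: 0.655 - 0.0476y = 0, so y* = 0.655/0.0476 = 13.8.

x* ≈ 164, y* ≈ 13.8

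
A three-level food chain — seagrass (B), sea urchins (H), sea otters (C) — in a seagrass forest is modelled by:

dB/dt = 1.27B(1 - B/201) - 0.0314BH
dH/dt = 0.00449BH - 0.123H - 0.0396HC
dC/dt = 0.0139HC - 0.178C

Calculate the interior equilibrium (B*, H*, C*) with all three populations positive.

From dC/dt = 0: 0.0139H* = 0.178, so H* = 12.8.
From dB/dt = 0: 1.27(1 - B*/201) = 0.0314·12.8, giving B* = 201·(1 - 0.317) = 137.
From dH/dt = 0: 0.00449·137 - 0.123 = 0.0396C*, so C* = 0.494/0.0396 = 12.5.

B* ≈ 137, H* ≈ 12.8, C* ≈ 12.5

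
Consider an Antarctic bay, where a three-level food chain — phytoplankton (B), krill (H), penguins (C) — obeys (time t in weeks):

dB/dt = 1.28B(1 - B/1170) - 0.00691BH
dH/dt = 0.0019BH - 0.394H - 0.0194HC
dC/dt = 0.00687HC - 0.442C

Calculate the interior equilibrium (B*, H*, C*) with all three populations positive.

From dC/dt = 0: 0.00687H* = 0.442, so H* = 64.3.
From dB/dt = 0: 1.28(1 - B*/1170) = 0.00691·64.3, giving B* = 1170·(1 - 0.347) = 764.
From dH/dt = 0: 0.0019·764 - 0.394 = 0.0194C*, so C* = 1.06/0.0194 = 54.5.

B* ≈ 764, H* ≈ 64.3, C* ≈ 54.5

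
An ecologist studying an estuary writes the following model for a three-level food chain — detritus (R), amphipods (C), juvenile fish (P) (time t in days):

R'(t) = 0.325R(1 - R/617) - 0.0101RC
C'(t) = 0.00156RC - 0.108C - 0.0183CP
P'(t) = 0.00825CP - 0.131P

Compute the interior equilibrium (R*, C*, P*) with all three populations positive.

From dP/dt = 0: 0.00825C* = 0.131, so C* = 15.9.
From dR/dt = 0: 0.325(1 - R*/617) = 0.0101·15.9, giving R* = 617·(1 - 0.493) = 313.
From dC/dt = 0: 0.00156·313 - 0.108 = 0.0183P*, so P* = 0.38/0.0183 = 20.7.

R* ≈ 313, C* ≈ 15.9, P* ≈ 20.7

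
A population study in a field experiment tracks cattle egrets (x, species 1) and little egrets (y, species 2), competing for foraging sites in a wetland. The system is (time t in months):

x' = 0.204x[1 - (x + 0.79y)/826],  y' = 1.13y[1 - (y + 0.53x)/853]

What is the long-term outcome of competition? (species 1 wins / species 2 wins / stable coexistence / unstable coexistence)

Compare the nullcline intercepts: K1/α12 = 826/0.79 = 1050 > K2 = 853; K2/α21 = 853/0.53 = 1610 > K1 = 826.
Since both inequalities hold, each species can invade when rare, so the interior equilibrium is stable.

stable coexistence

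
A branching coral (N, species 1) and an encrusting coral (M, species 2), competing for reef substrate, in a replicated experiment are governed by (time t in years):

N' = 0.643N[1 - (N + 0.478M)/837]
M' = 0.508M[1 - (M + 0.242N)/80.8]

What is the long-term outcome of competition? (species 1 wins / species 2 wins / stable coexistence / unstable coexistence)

species 1 excludes species 2

Compare the nullcline intercepts: K1/α12 = 837/0.478 = 1750 > K2 = 80.8; K2/α21 = 80.8/0.242 = 334 < K1 = 837.
Since the inequalities point opposite ways, species 1 can invade but species 2 cannot.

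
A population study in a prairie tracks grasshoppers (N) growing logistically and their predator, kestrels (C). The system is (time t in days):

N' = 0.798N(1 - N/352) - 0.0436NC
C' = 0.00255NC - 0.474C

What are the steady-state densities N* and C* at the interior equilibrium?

From dC/dt = 0 with C > 0: 0.00255N* = 0.474, so N* = 186.
Substitute into dN/dt = 0: 0.798(1 - 186/352) = 0.0436C*.
The bracket is 0.472, giving C* = 0.377/0.0436 = 8.64.

N* ≈ 186, C* ≈ 8.64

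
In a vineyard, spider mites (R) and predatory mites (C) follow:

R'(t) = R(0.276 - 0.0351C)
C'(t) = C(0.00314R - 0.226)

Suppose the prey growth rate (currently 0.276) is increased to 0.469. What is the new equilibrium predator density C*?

C* ≈ 13.4

At the interior fixed point, setting dR/dt = 0 with R > 0 fixes C* = (prey growth rate)/(RC coefficient) — independent of the other coefficients.
With the change, C* = 0.469/0.0351 = 13.4; it rises from 7.86.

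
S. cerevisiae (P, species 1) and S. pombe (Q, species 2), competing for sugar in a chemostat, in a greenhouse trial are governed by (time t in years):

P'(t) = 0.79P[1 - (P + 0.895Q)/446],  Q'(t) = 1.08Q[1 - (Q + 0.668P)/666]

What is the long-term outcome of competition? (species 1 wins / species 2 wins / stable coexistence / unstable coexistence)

Compare the nullcline intercepts: K1/α12 = 446/0.895 = 498 < K2 = 666; K2/α21 = 666/0.668 = 997 > K1 = 446.
Since the inequalities point opposite ways, species 2 can invade but species 1 cannot.

species 2 excludes species 1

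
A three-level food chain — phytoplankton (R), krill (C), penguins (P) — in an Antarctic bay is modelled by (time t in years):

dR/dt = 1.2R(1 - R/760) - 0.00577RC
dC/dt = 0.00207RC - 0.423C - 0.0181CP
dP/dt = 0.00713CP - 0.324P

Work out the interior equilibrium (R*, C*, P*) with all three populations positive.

From dP/dt = 0: 0.00713C* = 0.324, so C* = 45.4.
From dR/dt = 0: 1.2(1 - R*/760) = 0.00577·45.4, giving R* = 760·(1 - 0.218) = 594.
From dC/dt = 0: 0.00207·594 - 0.423 = 0.0181P*, so P* = 0.806/0.0181 = 44.6.

R* ≈ 594, C* ≈ 45.4, P* ≈ 44.6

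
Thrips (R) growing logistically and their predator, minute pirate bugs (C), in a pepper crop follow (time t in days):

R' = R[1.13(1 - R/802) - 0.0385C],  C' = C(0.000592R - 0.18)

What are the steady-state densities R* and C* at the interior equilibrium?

From dC/dt = 0 with C > 0: 0.000592R* = 0.18, so R* = 304.
Substitute into dR/dt = 0: 1.13(1 - 304/802) = 0.0385C*.
The bracket is 0.621, giving C* = 0.702/0.0385 = 18.2.

R* ≈ 304, C* ≈ 18.2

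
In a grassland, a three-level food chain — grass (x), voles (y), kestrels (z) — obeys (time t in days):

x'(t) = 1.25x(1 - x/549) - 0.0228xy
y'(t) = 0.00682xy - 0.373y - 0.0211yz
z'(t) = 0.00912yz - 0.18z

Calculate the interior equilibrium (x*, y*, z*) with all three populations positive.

From dz/dt = 0: 0.00912y* = 0.18, so y* = 19.7.
From dx/dt = 0: 1.25(1 - x*/549) = 0.0228·19.7, giving x* = 549·(1 - 0.36) = 351.
From dy/dt = 0: 0.00682·351 - 0.373 = 0.0211z*, so z* = 2.02/0.0211 = 95.9.

x* ≈ 351, y* ≈ 19.7, z* ≈ 95.9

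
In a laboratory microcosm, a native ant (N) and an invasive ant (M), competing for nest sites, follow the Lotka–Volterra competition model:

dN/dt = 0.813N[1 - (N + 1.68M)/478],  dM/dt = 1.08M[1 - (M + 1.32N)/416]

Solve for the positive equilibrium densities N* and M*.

N* ≈ 181, M* ≈ 177

Setting both brackets to zero gives the nullclines N + 1.68M = 478 and 1.32N + M = 416.
Substituting M = 416 - 1.32N into the first: N(1 - 1.68·1.32) = 478 - 1.68·416.
So N* = -221/-1.22 = 181, and then M* = 416 - 1.32·181 = 177.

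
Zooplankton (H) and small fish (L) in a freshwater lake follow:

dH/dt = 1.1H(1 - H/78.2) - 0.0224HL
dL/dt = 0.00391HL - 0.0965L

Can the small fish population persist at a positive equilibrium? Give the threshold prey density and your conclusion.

Threshold H = 24.7; K > 24.7, so yes, the predator persists.

The predator equation gives dL/dt > 0 only when H > 0.0965/0.00391 = 24.7.
Without the predator, H → K = 78.2. Since 78.2 > 24.7, the predator can invade and persist.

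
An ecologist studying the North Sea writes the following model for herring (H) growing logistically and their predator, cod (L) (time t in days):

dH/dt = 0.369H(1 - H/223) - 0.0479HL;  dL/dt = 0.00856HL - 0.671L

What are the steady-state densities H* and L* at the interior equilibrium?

From dL/dt = 0 with L > 0: 0.00856H* = 0.671, so H* = 78.4.
Substitute into dH/dt = 0: 0.369(1 - 78.4/223) = 0.0479L*.
The bracket is 0.648, giving L* = 0.239/0.0479 = 5.

H* ≈ 78.4, L* ≈ 5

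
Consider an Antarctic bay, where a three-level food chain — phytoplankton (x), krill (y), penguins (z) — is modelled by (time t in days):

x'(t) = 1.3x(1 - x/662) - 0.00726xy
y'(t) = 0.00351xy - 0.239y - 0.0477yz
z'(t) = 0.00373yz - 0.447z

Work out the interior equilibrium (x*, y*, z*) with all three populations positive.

x* ≈ 219, y* ≈ 120, z* ≈ 11.1

From dz/dt = 0: 0.00373y* = 0.447, so y* = 120.
From dx/dt = 0: 1.3(1 - x*/662) = 0.00726·120, giving x* = 662·(1 - 0.669) = 219.
From dy/dt = 0: 0.00351·219 - 0.239 = 0.0477z*, so z* = 0.53/0.0477 = 11.1.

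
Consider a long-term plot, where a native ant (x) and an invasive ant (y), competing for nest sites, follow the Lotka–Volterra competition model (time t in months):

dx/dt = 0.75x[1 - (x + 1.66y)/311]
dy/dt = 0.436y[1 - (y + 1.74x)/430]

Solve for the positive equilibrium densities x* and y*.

x* ≈ 213, y* ≈ 58.9

Setting both brackets to zero gives the nullclines x + 1.66y = 311 and 1.74x + y = 430.
Substituting y = 430 - 1.74x into the first: x(1 - 1.66·1.74) = 311 - 1.66·430.
So x* = -403/-1.89 = 213, and then y* = 430 - 1.74·213 = 58.9.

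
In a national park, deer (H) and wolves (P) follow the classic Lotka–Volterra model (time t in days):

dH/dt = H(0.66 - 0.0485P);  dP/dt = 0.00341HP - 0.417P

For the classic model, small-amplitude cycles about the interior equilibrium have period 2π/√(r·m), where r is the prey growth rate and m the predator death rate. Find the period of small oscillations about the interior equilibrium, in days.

T ≈ 12 days

Here r = 0.66 and m = 0.417, so r·m = 0.275.
ω = √0.275 = 0.525 per day, hence T = 2π/ω ≈ 12 days.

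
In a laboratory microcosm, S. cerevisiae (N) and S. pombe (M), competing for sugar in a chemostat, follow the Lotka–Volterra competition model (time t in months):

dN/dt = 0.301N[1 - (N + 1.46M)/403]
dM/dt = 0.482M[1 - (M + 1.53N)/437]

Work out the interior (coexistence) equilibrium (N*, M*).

N* ≈ 190, M* ≈ 146

Setting both brackets to zero gives the nullclines N + 1.46M = 403 and 1.53N + M = 437.
Substituting M = 437 - 1.53N into the first: N(1 - 1.46·1.53) = 403 - 1.46·437.
So N* = -235/-1.23 = 190, and then M* = 437 - 1.53·190 = 146.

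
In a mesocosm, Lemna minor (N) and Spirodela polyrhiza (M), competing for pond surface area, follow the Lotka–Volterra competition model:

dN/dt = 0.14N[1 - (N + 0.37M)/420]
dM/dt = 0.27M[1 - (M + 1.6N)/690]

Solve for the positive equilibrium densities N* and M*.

Setting both brackets to zero gives the nullclines N + 0.37M = 420 and 1.6N + M = 690.
Substituting M = 690 - 1.6N into the first: N(1 - 0.37·1.6) = 420 - 0.37·690.
So N* = 165/0.408 = 404, and then M* = 690 - 1.6·404 = 44.1.

N* ≈ 404, M* ≈ 44.1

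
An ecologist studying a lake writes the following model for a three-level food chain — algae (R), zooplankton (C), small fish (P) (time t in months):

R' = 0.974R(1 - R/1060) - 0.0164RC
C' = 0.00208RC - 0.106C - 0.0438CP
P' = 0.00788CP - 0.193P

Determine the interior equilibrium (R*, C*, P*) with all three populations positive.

From dP/dt = 0: 0.00788C* = 0.193, so C* = 24.5.
From dR/dt = 0: 0.974(1 - R*/1060) = 0.0164·24.5, giving R* = 1060·(1 - 0.412) = 623.
From dC/dt = 0: 0.00208·623 - 0.106 = 0.0438P*, so P* = 1.19/0.0438 = 27.2.

R* ≈ 623, C* ≈ 24.5, P* ≈ 27.2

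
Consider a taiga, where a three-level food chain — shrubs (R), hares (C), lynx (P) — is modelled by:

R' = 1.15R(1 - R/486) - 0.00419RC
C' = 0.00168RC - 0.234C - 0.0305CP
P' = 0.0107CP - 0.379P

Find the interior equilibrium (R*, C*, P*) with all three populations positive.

From dP/dt = 0: 0.0107C* = 0.379, so C* = 35.4.
From dR/dt = 0: 1.15(1 - R*/486) = 0.00419·35.4, giving R* = 486·(1 - 0.129) = 423.
From dC/dt = 0: 0.00168·423 - 0.234 = 0.0305P*, so P* = 0.477/0.0305 = 15.6.

R* ≈ 423, C* ≈ 35.4, P* ≈ 15.6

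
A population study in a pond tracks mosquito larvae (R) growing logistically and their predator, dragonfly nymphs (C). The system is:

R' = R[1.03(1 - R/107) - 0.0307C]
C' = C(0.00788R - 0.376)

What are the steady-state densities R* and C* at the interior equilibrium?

From dC/dt = 0 with C > 0: 0.00788R* = 0.376, so R* = 47.7.
Substitute into dR/dt = 0: 1.03(1 - 47.7/107) = 0.0307C*.
The bracket is 0.554, giving C* = 0.571/0.0307 = 18.6.

R* ≈ 47.7, C* ≈ 18.6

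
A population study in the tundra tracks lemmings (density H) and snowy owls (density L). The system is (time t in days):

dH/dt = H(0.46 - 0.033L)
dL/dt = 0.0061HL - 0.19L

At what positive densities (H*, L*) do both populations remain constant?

Set dL/dt = 0 with L > 0: 0.0061H - 0.19 = 0, so H* = 0.19/0.0061 = 31.1.
Set dH/dt = 0 with H > 0: 0.46 - 0.033L = 0, so L* = 0.46/0.033 = 13.9.

H* ≈ 31.1, L* ≈ 13.9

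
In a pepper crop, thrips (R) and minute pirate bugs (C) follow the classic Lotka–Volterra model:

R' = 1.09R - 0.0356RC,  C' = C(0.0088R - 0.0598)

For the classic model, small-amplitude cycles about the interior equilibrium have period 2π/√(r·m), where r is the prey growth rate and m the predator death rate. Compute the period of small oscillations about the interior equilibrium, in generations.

Here r = 1.09 and m = 0.0598, so r·m = 0.0652.
ω = √0.0652 = 0.255 per generation, hence T = 2π/ω ≈ 24.6 generations.

T ≈ 24.6 generations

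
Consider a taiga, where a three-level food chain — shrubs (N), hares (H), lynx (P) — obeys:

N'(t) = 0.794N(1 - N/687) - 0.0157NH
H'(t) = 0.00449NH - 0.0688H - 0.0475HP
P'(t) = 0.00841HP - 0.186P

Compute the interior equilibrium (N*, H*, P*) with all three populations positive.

N* ≈ 387, H* ≈ 22.1, P* ≈ 35.1

From dP/dt = 0: 0.00841H* = 0.186, so H* = 22.1.
From dN/dt = 0: 0.794(1 - N*/687) = 0.0157·22.1, giving N* = 687·(1 - 0.437) = 387.
From dH/dt = 0: 0.00449·387 - 0.0688 = 0.0475P*, so P* = 1.67/0.0475 = 35.1.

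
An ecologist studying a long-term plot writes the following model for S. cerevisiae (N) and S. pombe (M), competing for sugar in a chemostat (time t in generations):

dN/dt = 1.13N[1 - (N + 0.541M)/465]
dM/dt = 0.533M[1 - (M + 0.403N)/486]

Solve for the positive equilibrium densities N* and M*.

N* ≈ 258, M* ≈ 382

Setting both brackets to zero gives the nullclines N + 0.541M = 465 and 0.403N + M = 486.
Substituting M = 486 - 0.403N into the first: N(1 - 0.541·0.403) = 465 - 0.541·486.
So N* = 202/0.782 = 258, and then M* = 486 - 0.403·258 = 382.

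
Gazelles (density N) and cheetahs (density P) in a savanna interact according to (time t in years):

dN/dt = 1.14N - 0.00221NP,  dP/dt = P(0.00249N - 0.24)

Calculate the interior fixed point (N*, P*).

N* ≈ 96.4, P* ≈ 516

Set dP/dt = 0 with P > 0: 0.00249N - 0.24 = 0, so N* = 0.24/0.00249 = 96.4.
Set dN/dt = 0 with N > 0: 1.14 - 0.00221P = 0, so P* = 1.14/0.00221 = 516.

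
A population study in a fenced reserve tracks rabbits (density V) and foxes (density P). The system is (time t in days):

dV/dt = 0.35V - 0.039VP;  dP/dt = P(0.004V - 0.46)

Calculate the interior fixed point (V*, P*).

V* ≈ 115, P* ≈ 8.97

Set dP/dt = 0 with P > 0: 0.004V - 0.46 = 0, so V* = 0.46/0.004 = 115.
Set dV/dt = 0 with V > 0: 0.35 - 0.039P = 0, so P* = 0.35/0.039 = 8.97.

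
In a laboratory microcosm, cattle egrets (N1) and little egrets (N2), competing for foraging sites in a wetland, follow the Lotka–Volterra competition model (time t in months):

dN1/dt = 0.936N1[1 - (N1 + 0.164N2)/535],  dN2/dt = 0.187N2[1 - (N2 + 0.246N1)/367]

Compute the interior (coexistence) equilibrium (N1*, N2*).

N1* ≈ 495, N2* ≈ 245

Setting both brackets to zero gives the nullclines N1 + 0.164N2 = 535 and 0.246N1 + N2 = 367.
Substituting N2 = 367 - 0.246N1 into the first: N1(1 - 0.164·0.246) = 535 - 0.164·367.
So N1* = 475/0.96 = 495, and then N2* = 367 - 0.246·495 = 245.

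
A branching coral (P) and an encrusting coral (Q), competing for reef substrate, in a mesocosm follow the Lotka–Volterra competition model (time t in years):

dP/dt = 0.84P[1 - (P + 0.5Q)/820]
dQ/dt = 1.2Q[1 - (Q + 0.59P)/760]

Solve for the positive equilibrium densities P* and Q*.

P* ≈ 624, Q* ≈ 392

Setting both brackets to zero gives the nullclines P + 0.5Q = 820 and 0.59P + Q = 760.
Substituting Q = 760 - 0.59P into the first: P(1 - 0.5·0.59) = 820 - 0.5·760.
So P* = 440/0.705 = 624, and then Q* = 760 - 0.59·624 = 392.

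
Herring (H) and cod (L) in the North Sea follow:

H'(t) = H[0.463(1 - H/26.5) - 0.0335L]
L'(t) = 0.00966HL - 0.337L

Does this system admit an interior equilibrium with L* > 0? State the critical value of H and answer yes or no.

Threshold H = 34.9; K < 34.9, so no, the predator goes extinct.

The predator equation gives dL/dt > 0 only when H > 0.337/0.00966 = 34.9.
Without the predator, H → K = 26.5. Since 26.5 < 34.9, the predator cannot invade.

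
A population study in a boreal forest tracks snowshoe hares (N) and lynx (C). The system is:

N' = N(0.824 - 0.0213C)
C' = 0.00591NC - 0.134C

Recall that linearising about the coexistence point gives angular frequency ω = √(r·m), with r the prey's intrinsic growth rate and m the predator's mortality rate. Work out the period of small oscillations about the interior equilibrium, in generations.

T ≈ 18.9 generations

Here r = 0.824 and m = 0.134, so r·m = 0.11.
ω = √0.11 = 0.332 per generation, hence T = 2π/ω ≈ 18.9 generations.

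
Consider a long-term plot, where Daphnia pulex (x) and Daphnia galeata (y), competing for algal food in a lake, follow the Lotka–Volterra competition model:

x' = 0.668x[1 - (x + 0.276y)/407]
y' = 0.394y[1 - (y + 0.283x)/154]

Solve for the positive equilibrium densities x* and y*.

Setting both brackets to zero gives the nullclines x + 0.276y = 407 and 0.283x + y = 154.
Substituting y = 154 - 0.283x into the first: x(1 - 0.276·0.283) = 407 - 0.276·154.
So x* = 364/0.922 = 395, and then y* = 154 - 0.283·395 = 42.1.

x* ≈ 395, y* ≈ 42.1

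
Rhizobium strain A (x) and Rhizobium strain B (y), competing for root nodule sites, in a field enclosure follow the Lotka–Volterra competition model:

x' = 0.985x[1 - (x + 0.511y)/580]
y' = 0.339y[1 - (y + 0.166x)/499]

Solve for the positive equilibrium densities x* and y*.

x* ≈ 355, y* ≈ 440

Setting both brackets to zero gives the nullclines x + 0.511y = 580 and 0.166x + y = 499.
Substituting y = 499 - 0.166x into the first: x(1 - 0.511·0.166) = 580 - 0.511·499.
So x* = 325/0.915 = 355, and then y* = 499 - 0.166·355 = 440.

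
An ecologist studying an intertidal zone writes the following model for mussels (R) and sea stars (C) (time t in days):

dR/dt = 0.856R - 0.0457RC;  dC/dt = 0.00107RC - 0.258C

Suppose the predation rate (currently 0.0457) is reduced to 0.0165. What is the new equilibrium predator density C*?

C* ≈ 51.9

At the interior fixed point, setting dR/dt = 0 with R > 0 fixes C* = (prey growth rate)/(RC coefficient) — independent of the other coefficients.
With the change, C* = 0.856/0.0165 = 51.9; it rises from 18.7.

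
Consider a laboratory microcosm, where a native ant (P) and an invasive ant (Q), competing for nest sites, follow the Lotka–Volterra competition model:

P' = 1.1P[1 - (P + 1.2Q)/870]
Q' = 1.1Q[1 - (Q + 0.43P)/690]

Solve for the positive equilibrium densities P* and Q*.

P* ≈ 86.8, Q* ≈ 653

Setting both brackets to zero gives the nullclines P + 1.2Q = 870 and 0.43P + Q = 690.
Substituting Q = 690 - 0.43P into the first: P(1 - 1.2·0.43) = 870 - 1.2·690.
So P* = 42/0.484 = 86.8, and then Q* = 690 - 0.43·86.8 = 653.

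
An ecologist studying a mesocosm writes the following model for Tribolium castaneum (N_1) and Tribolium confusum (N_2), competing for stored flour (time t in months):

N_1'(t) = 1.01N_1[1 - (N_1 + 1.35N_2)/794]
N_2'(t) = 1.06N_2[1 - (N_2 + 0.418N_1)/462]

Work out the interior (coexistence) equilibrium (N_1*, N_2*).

Setting both brackets to zero gives the nullclines N_1 + 1.35N_2 = 794 and 0.418N_1 + N_2 = 462.
Substituting N_2 = 462 - 0.418N_1 into the first: N_1(1 - 1.35·0.418) = 794 - 1.35·462.
So N_1* = 170/0.436 = 391, and then N_2* = 462 - 0.418·391 = 299.

N_1* ≈ 391, N_2* ≈ 299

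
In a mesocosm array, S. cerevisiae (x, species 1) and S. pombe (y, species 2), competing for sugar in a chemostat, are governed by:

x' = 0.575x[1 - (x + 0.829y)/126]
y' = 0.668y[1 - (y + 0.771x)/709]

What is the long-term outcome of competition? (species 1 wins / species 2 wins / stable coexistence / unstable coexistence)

species 2 excludes species 1

Compare the nullcline intercepts: K1/α12 = 126/0.829 = 152 < K2 = 709; K2/α21 = 709/0.771 = 920 > K1 = 126.
Since the inequalities point opposite ways, species 2 can invade but species 1 cannot.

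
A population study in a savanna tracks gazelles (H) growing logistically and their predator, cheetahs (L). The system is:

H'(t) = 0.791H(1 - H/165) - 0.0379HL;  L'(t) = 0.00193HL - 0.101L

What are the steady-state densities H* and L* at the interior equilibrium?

H* ≈ 52.3, L* ≈ 14.3

From dL/dt = 0 with L > 0: 0.00193H* = 0.101, so H* = 52.3.
Substitute into dH/dt = 0: 0.791(1 - 52.3/165) = 0.0379L*.
The bracket is 0.683, giving L* = 0.54/0.0379 = 14.3.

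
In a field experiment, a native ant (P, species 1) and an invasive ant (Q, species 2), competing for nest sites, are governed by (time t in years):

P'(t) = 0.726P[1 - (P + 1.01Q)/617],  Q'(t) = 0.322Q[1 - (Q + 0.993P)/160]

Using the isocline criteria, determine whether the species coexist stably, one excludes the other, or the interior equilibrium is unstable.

Compare the nullcline intercepts: K1/α12 = 617/1.01 = 611 > K2 = 160; K2/α21 = 160/0.993 = 161 < K1 = 617.
Since the inequalities point opposite ways, species 1 can invade but species 2 cannot.

species 1 excludes species 2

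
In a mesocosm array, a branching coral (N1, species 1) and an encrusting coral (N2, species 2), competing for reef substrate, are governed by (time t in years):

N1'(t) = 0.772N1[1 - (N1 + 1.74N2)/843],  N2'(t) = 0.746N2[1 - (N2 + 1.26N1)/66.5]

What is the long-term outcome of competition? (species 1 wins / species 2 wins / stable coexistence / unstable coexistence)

species 1 excludes species 2

Compare the nullcline intercepts: K1/α12 = 843/1.74 = 484 > K2 = 66.5; K2/α21 = 66.5/1.26 = 52.8 < K1 = 843.
Since the inequalities point opposite ways, species 1 can invade but species 2 cannot.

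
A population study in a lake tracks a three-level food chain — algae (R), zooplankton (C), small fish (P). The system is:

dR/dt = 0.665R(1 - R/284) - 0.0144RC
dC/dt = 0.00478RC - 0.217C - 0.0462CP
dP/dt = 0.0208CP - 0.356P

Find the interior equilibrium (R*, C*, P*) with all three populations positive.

From dP/dt = 0: 0.0208C* = 0.356, so C* = 17.1.
From dR/dt = 0: 0.665(1 - R*/284) = 0.0144·17.1, giving R* = 284·(1 - 0.371) = 179.
From dC/dt = 0: 0.00478·179 - 0.217 = 0.0462P*, so P* = 0.637/0.0462 = 13.8.

R* ≈ 179, C* ≈ 17.1, P* ≈ 13.8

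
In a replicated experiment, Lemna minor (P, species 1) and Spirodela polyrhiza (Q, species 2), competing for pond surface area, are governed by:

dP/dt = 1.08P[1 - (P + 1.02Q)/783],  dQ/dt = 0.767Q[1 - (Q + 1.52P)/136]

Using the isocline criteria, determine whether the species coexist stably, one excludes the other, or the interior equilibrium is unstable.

species 1 excludes species 2

Compare the nullcline intercepts: K1/α12 = 783/1.02 = 768 > K2 = 136; K2/α21 = 136/1.52 = 89.5 < K1 = 783.
Since the inequalities point opposite ways, species 1 can invade but species 2 cannot.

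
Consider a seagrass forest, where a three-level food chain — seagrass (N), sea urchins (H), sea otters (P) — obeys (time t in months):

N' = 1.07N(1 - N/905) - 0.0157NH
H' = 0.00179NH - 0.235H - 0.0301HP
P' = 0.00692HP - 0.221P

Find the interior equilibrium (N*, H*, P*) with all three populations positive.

From dP/dt = 0: 0.00692H* = 0.221, so H* = 31.9.
From dN/dt = 0: 1.07(1 - N*/905) = 0.0157·31.9, giving N* = 905·(1 - 0.469) = 481.
From dH/dt = 0: 0.00179·481 - 0.235 = 0.0301P*, so P* = 0.626/0.0301 = 20.8.

N* ≈ 481, H* ≈ 31.9, P* ≈ 20.8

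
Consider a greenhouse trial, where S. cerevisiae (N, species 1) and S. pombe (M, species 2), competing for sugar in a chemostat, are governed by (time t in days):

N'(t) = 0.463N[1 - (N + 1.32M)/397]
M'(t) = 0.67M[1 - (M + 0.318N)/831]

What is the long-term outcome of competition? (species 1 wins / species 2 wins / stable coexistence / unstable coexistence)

species 2 excludes species 1

Compare the nullcline intercepts: K1/α12 = 397/1.32 = 301 < K2 = 831; K2/α21 = 831/0.318 = 2610 > K1 = 397.
Since the inequalities point opposite ways, species 2 can invade but species 1 cannot.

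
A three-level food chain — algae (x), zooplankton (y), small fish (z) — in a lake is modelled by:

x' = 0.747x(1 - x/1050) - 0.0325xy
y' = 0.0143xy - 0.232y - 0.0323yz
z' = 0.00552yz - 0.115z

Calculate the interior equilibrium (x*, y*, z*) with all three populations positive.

x* ≈ 98.3, y* ≈ 20.8, z* ≈ 36.3

From dz/dt = 0: 0.00552y* = 0.115, so y* = 20.8.
From dx/dt = 0: 0.747(1 - x*/1050) = 0.0325·20.8, giving x* = 1050·(1 - 0.906) = 98.3.
From dy/dt = 0: 0.0143·98.3 - 0.232 = 0.0323z*, so z* = 1.17/0.0323 = 36.3.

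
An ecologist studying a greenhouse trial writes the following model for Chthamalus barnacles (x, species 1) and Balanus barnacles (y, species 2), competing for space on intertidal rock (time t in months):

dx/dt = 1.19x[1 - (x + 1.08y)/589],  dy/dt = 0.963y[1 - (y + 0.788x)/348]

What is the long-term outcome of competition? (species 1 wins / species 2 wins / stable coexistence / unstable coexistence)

species 1 excludes species 2

Compare the nullcline intercepts: K1/α12 = 589/1.08 = 545 > K2 = 348; K2/α21 = 348/0.788 = 442 < K1 = 589.
Since the inequalities point opposite ways, species 1 can invade but species 2 cannot.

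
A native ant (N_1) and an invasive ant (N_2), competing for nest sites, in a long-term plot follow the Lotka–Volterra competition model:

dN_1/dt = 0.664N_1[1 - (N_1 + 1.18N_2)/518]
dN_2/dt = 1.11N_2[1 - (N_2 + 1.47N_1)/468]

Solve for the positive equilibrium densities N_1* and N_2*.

Setting both brackets to zero gives the nullclines N_1 + 1.18N_2 = 518 and 1.47N_1 + N_2 = 468.
Substituting N_2 = 468 - 1.47N_1 into the first: N_1(1 - 1.18·1.47) = 518 - 1.18·468.
So N_1* = -34.2/-0.735 = 46.6, and then N_2* = 468 - 1.47·46.6 = 399.

N_1* ≈ 46.6, N_2* ≈ 399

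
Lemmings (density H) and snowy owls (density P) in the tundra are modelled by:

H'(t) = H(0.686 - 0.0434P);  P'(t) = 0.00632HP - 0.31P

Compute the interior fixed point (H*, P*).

H* ≈ 49.1, P* ≈ 15.8

Set dP/dt = 0 with P > 0: 0.00632H - 0.31 = 0, so H* = 0.31/0.00632 = 49.1.
Set dH/dt = 0 with H > 0: 0.686 - 0.0434P = 0, so P* = 0.686/0.0434 = 15.8.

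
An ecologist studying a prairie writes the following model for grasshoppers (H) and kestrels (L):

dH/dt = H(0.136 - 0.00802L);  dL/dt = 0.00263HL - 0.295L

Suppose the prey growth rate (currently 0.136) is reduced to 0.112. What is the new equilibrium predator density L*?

L* ≈ 14

At the interior fixed point, setting dH/dt = 0 with H > 0 fixes L* = (prey growth rate)/(HL coefficient) — independent of the other coefficients.
With the change, L* = 0.112/0.00802 = 14; it falls from 17.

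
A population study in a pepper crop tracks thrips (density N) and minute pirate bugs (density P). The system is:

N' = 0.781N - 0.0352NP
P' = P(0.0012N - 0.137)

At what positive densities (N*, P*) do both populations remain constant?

Set dP/dt = 0 with P > 0: 0.0012N - 0.137 = 0, so N* = 0.137/0.0012 = 114.
Set dN/dt = 0 with N > 0: 0.781 - 0.0352P = 0, so P* = 0.781/0.0352 = 22.2.

N* ≈ 114, P* ≈ 22.2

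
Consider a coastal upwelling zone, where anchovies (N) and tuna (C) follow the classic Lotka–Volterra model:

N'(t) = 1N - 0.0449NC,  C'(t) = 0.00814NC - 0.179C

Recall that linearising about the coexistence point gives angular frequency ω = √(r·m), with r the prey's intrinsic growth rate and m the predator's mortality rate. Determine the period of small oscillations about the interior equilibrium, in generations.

T ≈ 14.9 generations

Here r = 1 and m = 0.179, so r·m = 0.179.
ω = √0.179 = 0.423 per generation, hence T = 2π/ω ≈ 14.9 generations.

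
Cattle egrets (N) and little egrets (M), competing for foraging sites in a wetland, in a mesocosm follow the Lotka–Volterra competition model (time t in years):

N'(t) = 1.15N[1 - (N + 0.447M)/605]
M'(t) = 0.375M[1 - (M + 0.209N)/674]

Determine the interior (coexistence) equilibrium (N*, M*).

Setting both brackets to zero gives the nullclines N + 0.447M = 605 and 0.209N + M = 674.
Substituting M = 674 - 0.209N into the first: N(1 - 0.447·0.209) = 605 - 0.447·674.
So N* = 304/0.907 = 335, and then M* = 674 - 0.209·335 = 604.

N* ≈ 335, M* ≈ 604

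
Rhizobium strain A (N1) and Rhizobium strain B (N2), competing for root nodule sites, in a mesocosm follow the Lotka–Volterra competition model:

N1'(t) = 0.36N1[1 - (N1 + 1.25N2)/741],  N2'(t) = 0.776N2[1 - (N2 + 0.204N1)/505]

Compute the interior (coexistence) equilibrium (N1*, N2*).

Setting both brackets to zero gives the nullclines N1 + 1.25N2 = 741 and 0.204N1 + N2 = 505.
Substituting N2 = 505 - 0.204N1 into the first: N1(1 - 1.25·0.204) = 741 - 1.25·505.
So N1* = 110/0.745 = 147, and then N2* = 505 - 0.204·147 = 475.

N1* ≈ 147, N2* ≈ 475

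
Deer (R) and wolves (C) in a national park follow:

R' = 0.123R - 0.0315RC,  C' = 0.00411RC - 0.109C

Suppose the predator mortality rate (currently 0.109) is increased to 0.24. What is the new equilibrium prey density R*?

At the interior fixed point, setting dC/dt = 0 with C > 0 fixes R* = (predator death rate)/(RC coefficient) — independent of the other coefficients.
With the change, R* = 0.24/0.00411 = 58.4; it rises from 26.5.

R* ≈ 58.4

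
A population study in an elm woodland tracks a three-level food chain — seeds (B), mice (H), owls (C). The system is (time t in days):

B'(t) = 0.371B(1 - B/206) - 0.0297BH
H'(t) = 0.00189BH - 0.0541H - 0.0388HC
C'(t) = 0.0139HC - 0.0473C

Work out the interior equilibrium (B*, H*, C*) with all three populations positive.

B* ≈ 150, H* ≈ 3.4, C* ≈ 5.91

From dC/dt = 0: 0.0139H* = 0.0473, so H* = 3.4.
From dB/dt = 0: 0.371(1 - B*/206) = 0.0297·3.4, giving B* = 206·(1 - 0.272) = 150.
From dH/dt = 0: 0.00189·150 - 0.0541 = 0.0388C*, so C* = 0.229/0.0388 = 5.91.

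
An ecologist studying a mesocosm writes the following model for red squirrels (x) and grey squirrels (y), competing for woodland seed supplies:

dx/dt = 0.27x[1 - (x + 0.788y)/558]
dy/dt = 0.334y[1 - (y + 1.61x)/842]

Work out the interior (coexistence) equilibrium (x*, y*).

Setting both brackets to zero gives the nullclines x + 0.788y = 558 and 1.61x + y = 842.
Substituting y = 842 - 1.61x into the first: x(1 - 0.788·1.61) = 558 - 0.788·842.
So x* = -105/-0.269 = 393, and then y* = 842 - 1.61·393 = 210.

x* ≈ 393, y* ≈ 210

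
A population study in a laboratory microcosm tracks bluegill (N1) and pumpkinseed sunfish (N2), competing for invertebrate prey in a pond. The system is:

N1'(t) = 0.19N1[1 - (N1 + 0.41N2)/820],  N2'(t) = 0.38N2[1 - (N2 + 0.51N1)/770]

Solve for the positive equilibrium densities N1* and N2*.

Setting both brackets to zero gives the nullclines N1 + 0.41N2 = 820 and 0.51N1 + N2 = 770.
Substituting N2 = 770 - 0.51N1 into the first: N1(1 - 0.41·0.51) = 820 - 0.41·770.
So N1* = 504/0.791 = 638, and then N2* = 770 - 0.51·638 = 445.

N1* ≈ 638, N2* ≈ 445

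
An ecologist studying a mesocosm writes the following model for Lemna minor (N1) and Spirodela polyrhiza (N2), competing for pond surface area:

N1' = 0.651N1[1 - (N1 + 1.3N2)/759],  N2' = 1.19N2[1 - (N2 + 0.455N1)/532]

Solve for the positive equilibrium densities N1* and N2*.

N1* ≈ 165, N2* ≈ 457

Setting both brackets to zero gives the nullclines N1 + 1.3N2 = 759 and 0.455N1 + N2 = 532.
Substituting N2 = 532 - 0.455N1 into the first: N1(1 - 1.3·0.455) = 759 - 1.3·532.
So N1* = 67.4/0.408 = 165, and then N2* = 532 - 0.455·165 = 457.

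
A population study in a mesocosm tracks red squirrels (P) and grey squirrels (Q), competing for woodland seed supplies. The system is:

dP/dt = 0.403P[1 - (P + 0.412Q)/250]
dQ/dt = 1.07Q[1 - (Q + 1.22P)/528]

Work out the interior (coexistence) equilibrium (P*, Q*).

Setting both brackets to zero gives the nullclines P + 0.412Q = 250 and 1.22P + Q = 528.
Substituting Q = 528 - 1.22P into the first: P(1 - 0.412·1.22) = 250 - 0.412·528.
So P* = 32.5/0.497 = 65.3, and then Q* = 528 - 1.22·65.3 = 448.

P* ≈ 65.3, Q* ≈ 448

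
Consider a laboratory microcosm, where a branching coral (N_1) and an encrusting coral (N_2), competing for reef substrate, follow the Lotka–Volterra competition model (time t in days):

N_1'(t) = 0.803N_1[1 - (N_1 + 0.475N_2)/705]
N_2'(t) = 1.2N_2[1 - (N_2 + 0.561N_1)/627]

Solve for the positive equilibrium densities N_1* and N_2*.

Setting both brackets to zero gives the nullclines N_1 + 0.475N_2 = 705 and 0.561N_1 + N_2 = 627.
Substituting N_2 = 627 - 0.561N_1 into the first: N_1(1 - 0.475·0.561) = 705 - 0.475·627.
So N_1* = 407/0.734 = 555, and then N_2* = 627 - 0.561·555 = 316.

N_1* ≈ 555, N_2* ≈ 316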